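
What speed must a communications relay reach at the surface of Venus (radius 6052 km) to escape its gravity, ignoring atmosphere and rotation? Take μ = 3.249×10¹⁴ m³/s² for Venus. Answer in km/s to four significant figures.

v_esc ≈ 10.36 km/s

r = R = 6.052×10⁶ m.
Escape speed v_esc = √(2μ/r) = √(2 × 3.249×10¹⁴ / 6.052×10⁶) = √(1.074×10⁸) = 10360 m/s.
= 10.36 km/s.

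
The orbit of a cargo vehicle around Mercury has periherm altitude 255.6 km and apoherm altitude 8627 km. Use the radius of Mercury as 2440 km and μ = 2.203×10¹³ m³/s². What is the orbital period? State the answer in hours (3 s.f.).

r_p = 2440 + 255.6 = 2695.6 km = 2.6956×10⁶ m.
r_a = 2440 + 8627 = 11067 km = 1.1067×10⁷ m.
Semi-major axis a = (r_p + r_a)/2 = (2695.6 + 11067)/2 = 6881.3 km = 6.881×10⁶ m.
By Kepler's third law T = 2π√(a³/μ) = 2π × 3.846×10³ = 2.416×10⁴ s.
= 6.712 hours.

T ≈ 6.71 hours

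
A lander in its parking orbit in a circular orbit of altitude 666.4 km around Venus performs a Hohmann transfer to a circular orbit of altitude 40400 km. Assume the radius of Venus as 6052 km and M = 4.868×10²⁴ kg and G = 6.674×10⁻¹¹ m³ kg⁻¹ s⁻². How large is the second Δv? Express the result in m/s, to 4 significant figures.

μ = GM = 6.674×10⁻¹¹ × 4.868×10²⁴ = 3.249×10¹⁴ m³/s².
r₁ = 6052 + 666.4 = 6718.4 km = 6.7184×10⁶ m.
r₂ = 6052 + 40400 = 46452 km = 4.6452×10⁷ m.
Transfer ellipse a_t = (r₁ + r₂)/2 = 2.659×10⁷ m.
At r₁: circular v_c1 = √(μ/r₁) = 6954 m/s; transfer-periapsis v_p = √[μ(2/r₁ − 1/a_t)] = 9192 m/s.
At r₂: circular v_c2 = √(μ/r₂) = 2645 m/s; transfer-apoapsis v_a = √[μ(2/r₂ − 1/a_t)] = 1329 m/s.
Δv₂ = v_c2 − v_a = 1315 m/s.

Δv ≈ 1315 m/s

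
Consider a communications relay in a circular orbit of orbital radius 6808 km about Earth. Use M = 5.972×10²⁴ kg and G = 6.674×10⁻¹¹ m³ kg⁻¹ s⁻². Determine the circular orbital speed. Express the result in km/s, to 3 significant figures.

μ = GM = 6.674×10⁻¹¹ × 5.972×10²⁴ = 3.986×10¹⁴ m³/s².
r = 6808 km = 6.808×10⁶ m.
For a circular orbit v = √(μ/r) = √(3.986×10¹⁴ / 6.808×10⁶) = √(5.854×10⁷) = 7651 m/s.
That is 7.651 km/s.

v ≈ 7.65 km/s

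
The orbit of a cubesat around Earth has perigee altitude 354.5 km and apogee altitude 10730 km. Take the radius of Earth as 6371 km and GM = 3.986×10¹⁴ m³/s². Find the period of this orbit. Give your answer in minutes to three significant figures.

r_p = 6371 + 354.5 = 6725.5 km = 6.7255×10⁶ m.
r_a = 6371 + 10730 = 17101 km = 1.7101×10⁷ m.
Semi-major axis a = (r_p + r_a)/2 = (6725.5 + 17101)/2 = 11913 km = 1.191×10⁷ m.
By Kepler's third law T = 2π√(a³/μ) = 2π × 2.060×10³ = 1.294×10⁴ s.
= 215.7 minutes.

T ≈ 216 minutes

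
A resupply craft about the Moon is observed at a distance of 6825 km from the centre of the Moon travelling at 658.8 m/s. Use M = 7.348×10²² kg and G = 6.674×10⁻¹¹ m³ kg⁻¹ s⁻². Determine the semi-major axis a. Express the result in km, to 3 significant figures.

μ = GM = 6.674×10⁻¹¹ × 7.348×10²² = 4.904×10¹² m³/s².
r = 6.825×10⁶ m.
Vis-viva rearranged: 1/a = 2/r − v²/μ = 2.930×10⁻⁷ − 8.850×10⁻⁸ = 2.045×10⁻⁷ m⁻¹.
a = 4.889×10⁶ m = 4889.1 km.

a ≈ 4890 km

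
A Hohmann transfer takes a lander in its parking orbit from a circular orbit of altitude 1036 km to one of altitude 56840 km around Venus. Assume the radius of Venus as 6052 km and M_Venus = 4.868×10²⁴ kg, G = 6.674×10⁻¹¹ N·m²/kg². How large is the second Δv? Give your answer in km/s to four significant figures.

μ = GM = 6.674×10⁻¹¹ × 4.868×10²⁴ = 3.249×10¹⁴ m³/s².
r₁ = 6052 + 1036 = 7088.0 km = 7.0880×10⁶ m.
r₂ = 6052 + 56840 = 62892 km = 6.2892×10⁷ m.
Transfer ellipse a_t = (r₁ + r₂)/2 = 3.499×10⁷ m.
At r₁: circular v_c1 = √(μ/r₁) = 6770 m/s; transfer-periapsis v_p = √[μ(2/r₁ − 1/a_t)] = 9077 m/s.
At r₂: circular v_c2 = √(μ/r₂) = 2273 m/s; transfer-apoapsis v_a = √[μ(2/r₂ − 1/a_t)] = 1023 m/s.
Δv₂ = v_c2 − v_a = 1250 m/s.
= 1.250 km/s.

Δv ≈ 1.250 km/s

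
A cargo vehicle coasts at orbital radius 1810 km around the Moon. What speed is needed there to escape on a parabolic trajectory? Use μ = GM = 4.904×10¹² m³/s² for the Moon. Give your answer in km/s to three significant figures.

r = 1810 km = 1.810×10⁶ m.
Escape speed v_esc = √(2μ/r) = √(2 × 4.904×10¹² / 1.810×10⁶) = √(5.419×10⁶) = 2328 m/s.
= 2.328 km/s.

v_esc ≈ 2.33 km/s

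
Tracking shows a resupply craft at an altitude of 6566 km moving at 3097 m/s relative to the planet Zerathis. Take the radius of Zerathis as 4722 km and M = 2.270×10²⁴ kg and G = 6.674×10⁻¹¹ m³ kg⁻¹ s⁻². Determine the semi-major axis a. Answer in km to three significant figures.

μ = GM = 6.674×10⁻¹¹ × 2.270×10²⁴ = 1.515×10¹⁴ m³/s².
r = 4722 + 6566 = 11288 km = 1.129×10⁷ m.
Vis-viva rearranged: 1/a = 2/r − v²/μ = 1.772×10⁻⁷ − 6.331×10⁻⁸ = 1.139×10⁻⁷ m⁻¹.
a = 8.782×10⁶ m = 8782.0 km.

a ≈ 8780 km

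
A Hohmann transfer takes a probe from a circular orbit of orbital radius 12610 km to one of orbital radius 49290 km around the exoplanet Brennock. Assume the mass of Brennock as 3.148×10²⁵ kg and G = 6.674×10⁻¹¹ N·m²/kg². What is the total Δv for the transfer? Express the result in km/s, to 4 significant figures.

μ = GM = 6.674×10⁻¹¹ × 3.148×10²⁵ = 2.101×10¹⁵ m³/s².
r₁ = 12610 km = 1.261×10⁷ m.
r₂ = 49290 km = 4.929×10⁷ m.
Transfer ellipse a_t = (r₁ + r₂)/2 = 3.095×10⁷ m.
At r₁: circular v_c1 = √(μ/r₁) = 12910 m/s; transfer-periapsis v_p = √[μ(2/r₁ − 1/a_t)] = 16290 m/s.
Δv₁ = v_p − v_c1 = 3381 m/s.
At r₂: circular v_c2 = √(μ/r₂) = 6529 m/s; transfer-apoapsis v_a = √[μ(2/r₂ − 1/a_t)] = 4167 m/s.
Δv₂ = v_c2 − v_a = 2361 m/s.
Total Δv = Δv₁ + Δv₂ = 5743 m/s = 5.743 km/s.

Δv_total ≈ 5.743 km/s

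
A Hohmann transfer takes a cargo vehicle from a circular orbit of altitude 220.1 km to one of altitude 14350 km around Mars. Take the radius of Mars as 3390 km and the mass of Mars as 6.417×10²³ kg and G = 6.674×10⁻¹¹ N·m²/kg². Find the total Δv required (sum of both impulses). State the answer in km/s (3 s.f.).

μ = GM = 6.674×10⁻¹¹ × 6.417×10²³ = 4.283×10¹³ m³/s².
r₁ = 3390 + 220.1 = 3610.1 km = 3.6101×10⁶ m.
r₂ = 3390 + 14350 = 17740 km = 1.7740×10⁷ m.
Transfer ellipse a_t = (r₁ + r₂)/2 = 1.068×10⁷ m.
At r₁: circular v_c1 = √(μ/r₁) = 3444 m/s; transfer-periapsis v_p = √[μ(2/r₁ − 1/a_t)] = 4440 m/s.
Δv₁ = v_p − v_c1 = 995.8 m/s.
At r₂: circular v_c2 = √(μ/r₂) = 1554 m/s; transfer-apoapsis v_a = √[μ(2/r₂ − 1/a_t)] = 903.6 m/s.
Δv₂ = v_c2 − v_a = 650.2 m/s.
Total Δv = Δv₁ + Δv₂ = 1646 m/s = 1.646 km/s.

Δv_total ≈ 1.65 km/s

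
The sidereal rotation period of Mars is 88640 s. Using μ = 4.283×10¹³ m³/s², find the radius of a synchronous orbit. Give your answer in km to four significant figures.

r_sync ≈ 20430 km

A synchronous orbit has period T, so by Kepler's third law a = (μT²/4π²)^(1/3).
μT²/4π² = 4.283×10¹³ × (8.864×10⁴)² / 39.48 = 8.524×10²¹ m³.
a = 2.043×10⁷ m = 20428 km.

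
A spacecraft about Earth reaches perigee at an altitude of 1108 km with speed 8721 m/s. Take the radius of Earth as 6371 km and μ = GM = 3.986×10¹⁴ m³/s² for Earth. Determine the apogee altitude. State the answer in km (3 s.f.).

r_p = 6371 + 1108 = 7479.0 km = 7.479×10⁶ m.
Specific energy ε = v²/2 − μ/r = -1.527×10⁷ J/kg, so a = −μ/(2ε) = 1.305×10⁷ m.
The apsides satisfy r_p + r_a = 2a, so the apogee radius is 2a − r_p = 1.863×10⁷ m = 18628 km.
Apogee altitude = 18628 − 6371 = 12257 km.

apogee altitude ≈ 12300 km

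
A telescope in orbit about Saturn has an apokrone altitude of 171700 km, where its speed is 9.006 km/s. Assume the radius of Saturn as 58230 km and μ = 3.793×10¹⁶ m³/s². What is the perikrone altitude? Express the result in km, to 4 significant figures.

perikrone altitude ≈ 16720 km

r_a = 58230 + 171700 = 2.2993×10⁵ km = 2.299×10⁸ m.
Specific energy ε = v²/2 − μ/r = -1.244×10⁸ J/kg, so a = −μ/(2ε) = 1.524×10⁸ m.
The apsides satisfy r_p + r_a = 2a, so the perikrone radius is 2a − r_a = 7.495×10⁷ m = 74951 km.
Perikrone altitude = 74951 − 58230 = 16721 km.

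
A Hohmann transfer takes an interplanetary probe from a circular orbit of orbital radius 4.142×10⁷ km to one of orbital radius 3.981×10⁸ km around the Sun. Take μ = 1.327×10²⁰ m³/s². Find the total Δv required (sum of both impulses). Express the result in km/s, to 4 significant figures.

r₁ = 4.142×10⁷ km = 4.142×10¹⁰ m.
r₂ = 3.981×10⁸ km = 3.981×10¹¹ m.
Transfer ellipse a_t = (r₁ + r₂)/2 = 2.198×10¹¹ m.
At r₁: circular v_c1 = √(μ/r₁) = 56600 m/s; transfer-perihelion v_p = √[μ(2/r₁ − 1/a_t)] = 76180 m/s.
Δv₁ = v_p − v_c1 = 19580 m/s.
At r₂: circular v_c2 = √(μ/r₂) = 18260 m/s; transfer-aphelion v_a = √[μ(2/r₂ − 1/a_t)] = 7926 m/s.
Δv₂ = v_c2 − v_a = 10330 m/s.
Total Δv = Δv₁ + Δv₂ = 29910 m/s = 29.91 km/s.

Δv_total ≈ 29.91 km/s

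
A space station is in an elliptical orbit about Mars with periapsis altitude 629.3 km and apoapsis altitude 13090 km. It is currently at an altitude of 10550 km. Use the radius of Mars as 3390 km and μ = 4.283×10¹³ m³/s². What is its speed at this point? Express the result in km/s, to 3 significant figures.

v ≈ 1.40 km/s

r_p = 3390 + 629.3 = 4019.3 km = 4.0193×10⁶ m.
r_a = 3390 + 13090 = 16480 km = 1.6480×10⁷ m.
r = 3390 + 10550 = 13940 km = 1.394×10⁷ m.
Semi-major axis a = (r_p + r_a)/2 = 10250 km = 1.025×10⁷ m.
Vis-viva: v² = μ(2/r − 1/a) = 4.283×10¹³ × (1.435×10⁻⁷ − 9.756×10⁻⁸) = 1.966×10⁶ m²/s².
v = 1402 m/s = 1.402 km/s.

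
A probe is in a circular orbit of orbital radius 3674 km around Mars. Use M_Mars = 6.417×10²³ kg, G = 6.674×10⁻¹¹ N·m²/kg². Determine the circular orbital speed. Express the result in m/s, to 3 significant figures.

v ≈ 3410 m/s

μ = GM = 6.674×10⁻¹¹ × 6.417×10²³ = 4.283×10¹³ m³/s².
r = 3674 km = 3.674×10⁶ m.
For a circular orbit v = √(μ/r) = √(4.283×10¹³ / 3.674×10⁶) = √(1.166×10⁷) = 3414 m/s.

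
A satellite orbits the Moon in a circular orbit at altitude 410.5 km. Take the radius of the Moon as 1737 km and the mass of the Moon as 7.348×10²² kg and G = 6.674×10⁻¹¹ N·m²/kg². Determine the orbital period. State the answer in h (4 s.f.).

μ = GM = 6.674×10⁻¹¹ × 7.348×10²² = 4.904×10¹² m³/s².
r = 1737 + 410.5 = 2147.5 km = 2.1475×10⁶ m.
Kepler's third law: T = 2π√(r³/μ) = 2π√((2.148×10⁶)³ / 4.904×10¹²).
r³/μ = 2.020×10⁶ s², so T = 2π × 1.421×10³ = 8.929×10³ s.
Converting: 8.929×10³ s ÷ 3600 = 2.480 h.

T ≈ 2.480 h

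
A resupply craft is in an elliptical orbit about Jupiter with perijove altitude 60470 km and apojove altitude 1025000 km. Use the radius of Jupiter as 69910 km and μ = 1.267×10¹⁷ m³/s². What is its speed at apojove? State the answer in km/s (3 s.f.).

r_p = 69910 + 60470 = 130380 km = 1.3038×10⁸ m.
r_a = 69910 + 1025000 = 1094900 km = 1.0949×10⁹ m.
Semi-major axis a = (r_p + r_a)/2 = 6.1264×10⁵ km = 6.126×10⁸ m.
Vis-viva: v² = μ(2/r − 1/a) = 1.267×10¹⁷ × (1.827×10⁻⁹ − 1.632×10⁻⁹) = 2.463×10⁷ m²/s².
v = 4962 m/s = 4.962 km/s.

v ≈ 4.96 km/s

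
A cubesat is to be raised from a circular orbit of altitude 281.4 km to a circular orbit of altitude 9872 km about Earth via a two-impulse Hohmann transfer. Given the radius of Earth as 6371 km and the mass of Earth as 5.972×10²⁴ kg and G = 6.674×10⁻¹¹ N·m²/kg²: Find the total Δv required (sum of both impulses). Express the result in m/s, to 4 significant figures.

Δv_total ≈ 2657 m/s

μ = GM = 6.674×10⁻¹¹ × 5.972×10²⁴ = 3.986×10¹⁴ m³/s².
r₁ = 6371 + 281.4 = 6652.4 km = 6.6524×10⁶ m.
r₂ = 6371 + 9872 = 16243 km = 1.6243×10⁷ m.
Transfer ellipse a_t = (r₁ + r₂)/2 = 1.145×10⁷ m.
At r₁: circular v_c1 = √(μ/r₁) = 7740 m/s; transfer-perigee v_p = √[μ(2/r₁ − 1/a_t)] = 9220 m/s.
Δv₁ = v_p − v_c1 = 1480 m/s.
At r₂: circular v_c2 = √(μ/r₂) = 4954 m/s; transfer-apogee v_a = √[μ(2/r₂ − 1/a_t)] = 3776 m/s.
Δv₂ = v_c2 − v_a = 1177 m/s.
Total Δv = Δv₁ + Δv₂ = 2657 m/s.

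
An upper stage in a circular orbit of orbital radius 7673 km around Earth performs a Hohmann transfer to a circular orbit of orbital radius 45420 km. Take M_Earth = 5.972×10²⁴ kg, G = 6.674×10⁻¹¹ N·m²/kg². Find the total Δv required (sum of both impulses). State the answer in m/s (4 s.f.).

μ = GM = 6.674×10⁻¹¹ × 5.972×10²⁴ = 3.986×10¹⁴ m³/s².
r₁ = 7673 km = 7.673×10⁶ m.
r₂ = 45420 km = 4.542×10⁷ m.
Transfer ellipse a_t = (r₁ + r₂)/2 = 2.655×10⁷ m.
At r₁: circular v_c1 = √(μ/r₁) = 7207 m/s; transfer-perigee v_p = √[μ(2/r₁ − 1/a_t)] = 9427 m/s.
Δv₁ = v_p − v_c1 = 2220 m/s.
At r₂: circular v_c2 = √(μ/r₂) = 2962 m/s; transfer-apogee v_a = √[μ(2/r₂ − 1/a_t)] = 1593 m/s.
Δv₂ = v_c2 − v_a = 1370 m/s.
Total Δv = Δv₁ + Δv₂ = 3590 m/s.

Δv_total ≈ 3590 m/s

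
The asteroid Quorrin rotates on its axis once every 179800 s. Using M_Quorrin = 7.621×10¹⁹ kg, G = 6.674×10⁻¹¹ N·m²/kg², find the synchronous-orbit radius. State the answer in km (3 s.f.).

μ = GM = 6.674×10⁻¹¹ × 7.621×10¹⁹ = 5.086×10⁹ m³/s².
A synchronous orbit has period T, so by Kepler's third law a = (μT²/4π²)^(1/3).
μT²/4π² = 5.086×10⁹ × (1.798×10⁵)² / 39.48 = 4.165×10¹⁸ m³.
a = 1.609×10⁶ m = 1608.9 km.

r_sync ≈ 1610 km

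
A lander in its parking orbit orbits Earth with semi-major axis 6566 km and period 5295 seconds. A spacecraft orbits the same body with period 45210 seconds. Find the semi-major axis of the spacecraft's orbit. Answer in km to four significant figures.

a₂ ≈ 27430 km

Kepler's third law: a³ ∝ T², so a₂ = a₁ (T₂/T₁)^(2/3).
T₂/T₁ = 8.538, (T₂/T₁)^(2/3) = 4.177.
a₂ = 6566 × 4.177 = 27430 km.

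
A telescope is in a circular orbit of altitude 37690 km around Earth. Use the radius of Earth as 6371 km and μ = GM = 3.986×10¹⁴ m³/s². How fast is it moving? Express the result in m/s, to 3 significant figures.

r = 6371 + 37690 = 44061 km = 4.4061×10⁷ m.
For a circular orbit v = √(μ/r) = √(3.986×10¹⁴ / 4.406×10⁷) = √(9.047×10⁶) = 3008 m/s.

v ≈ 3010 m/s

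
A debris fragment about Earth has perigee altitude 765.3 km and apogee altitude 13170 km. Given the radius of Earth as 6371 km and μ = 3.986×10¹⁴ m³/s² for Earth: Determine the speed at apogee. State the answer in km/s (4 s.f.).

v ≈ 3.304 km/s

r_p = 6371 + 765.3 = 7136.3 km = 7.1363×10⁶ m.
r_a = 6371 + 13170 = 19541 km = 1.9541×10⁷ m.
Semi-major axis a = (r_p + r_a)/2 = 13339 km = 1.334×10⁷ m.
Vis-viva: v² = μ(2/r − 1/a) = 3.986×10¹⁴ × (1.023×10⁻⁷ − 7.497×10⁻⁸) = 1.091×10⁷ m²/s².
v = 3304 m/s = 3.304 km/s.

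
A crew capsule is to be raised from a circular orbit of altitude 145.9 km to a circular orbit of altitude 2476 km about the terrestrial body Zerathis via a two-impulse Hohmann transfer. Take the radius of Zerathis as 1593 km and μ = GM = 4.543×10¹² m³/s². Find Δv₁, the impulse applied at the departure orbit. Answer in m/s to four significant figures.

Δv ≈ 297.0 m/s

r₁ = 1593 + 145.9 = 1738.9 km = 1.7389×10⁶ m.
r₂ = 1593 + 2476 = 4069.0 km = 4.0690×10⁶ m.
Transfer ellipse a_t = (r₁ + r₂)/2 = 2.904×10⁶ m.
At r₁: circular v_c1 = √(μ/r₁) = 1616 m/s; transfer-periapsis v_p = √[μ(2/r₁ − 1/a_t)] = 1913 m/s.
Δv₁ = v_p − v_c1 = 297.0 m/s.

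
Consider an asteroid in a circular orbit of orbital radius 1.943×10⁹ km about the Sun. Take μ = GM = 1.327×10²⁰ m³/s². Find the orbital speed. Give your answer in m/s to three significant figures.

v ≈ 8260 m/s

r = 1.943×10⁹ km = 1.943×10¹² m.
For a circular orbit v = √(μ/r) = √(1.327×10²⁰ / 1.943×10¹²) = √(6.830×10⁷) = 8264 m/s.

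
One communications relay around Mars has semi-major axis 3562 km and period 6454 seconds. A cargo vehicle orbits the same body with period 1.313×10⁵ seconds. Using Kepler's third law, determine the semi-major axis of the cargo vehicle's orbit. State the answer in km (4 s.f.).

Kepler's third law: a³ ∝ T², so a₂ = a₁ (T₂/T₁)^(2/3).
T₂/T₁ = 20.34, (T₂/T₁)^(2/3) = 7.452.
a₂ = 3562 × 7.452 = 26550 km.

a₂ ≈ 26550 km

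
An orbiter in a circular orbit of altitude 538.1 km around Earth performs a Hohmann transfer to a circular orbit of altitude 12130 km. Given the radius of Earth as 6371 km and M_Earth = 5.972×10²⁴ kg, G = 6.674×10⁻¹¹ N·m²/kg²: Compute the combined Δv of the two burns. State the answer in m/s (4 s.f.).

Δv_total ≈ 2789 m/s

μ = GM = 6.674×10⁻¹¹ × 5.972×10²⁴ = 3.986×10¹⁴ m³/s².
r₁ = 6371 + 538.1 = 6909.1 km = 6.9091×10⁶ m.
r₂ = 6371 + 12130 = 18501 km = 1.8501×10⁷ m.
Transfer ellipse a_t = (r₁ + r₂)/2 = 1.271×10⁷ m.
At r₁: circular v_c1 = √(μ/r₁) = 7595 m/s; transfer-perigee v_p = √[μ(2/r₁ − 1/a_t)] = 9165 m/s.
Δv₁ = v_p − v_c1 = 1570 m/s.
At r₂: circular v_c2 = √(μ/r₂) = 4641 m/s; transfer-apogee v_a = √[μ(2/r₂ − 1/a_t)] = 3423 m/s.
Δv₂ = v_c2 − v_a = 1219 m/s.
Total Δv = Δv₁ + Δv₂ = 2789 m/s.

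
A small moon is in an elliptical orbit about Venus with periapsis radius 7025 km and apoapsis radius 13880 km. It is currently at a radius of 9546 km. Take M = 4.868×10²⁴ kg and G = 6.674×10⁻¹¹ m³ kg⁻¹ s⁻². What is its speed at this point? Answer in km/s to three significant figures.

v ≈ 6.08 km/s

μ = GM = 6.674×10⁻¹¹ × 4.868×10²⁴ = 3.249×10¹⁴ m³/s².
Semi-major axis a = (r_p + r_a)/2 = 10452 km = 1.045×10⁷ m.
Vis-viva: v² = μ(2/r − 1/a) = 3.249×10¹⁴ × (2.095×10⁻⁷ − 9.567×10⁻⁸) = 3.699×10⁷ m²/s².
v = 6082 m/s = 6.082 km/s.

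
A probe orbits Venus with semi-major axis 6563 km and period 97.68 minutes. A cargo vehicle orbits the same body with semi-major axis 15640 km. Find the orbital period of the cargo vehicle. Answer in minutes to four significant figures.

Kepler's third law: T² ∝ a³, so T₂ = T₁ (a₂/a₁)^(3/2).
a₂/a₁ = 2.383, (a₂/a₁)^(3/2) = 3.679.
T₂ = 97.68 × 3.679 = 359.3 minutes.

T₂ ≈ 359.3 minutes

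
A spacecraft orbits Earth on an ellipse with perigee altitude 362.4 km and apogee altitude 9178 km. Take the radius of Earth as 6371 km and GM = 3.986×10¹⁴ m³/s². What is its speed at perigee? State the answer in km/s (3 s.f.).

v ≈ 9.09 km/s

r_p = 6371 + 362.4 = 6733.4 km = 6.7334×10⁶ m.
r_a = 6371 + 9178 = 15549 km = 1.5549×10⁷ m.
Semi-major axis a = (r_p + r_a)/2 = 11141 km = 1.114×10⁷ m.
Vis-viva: v² = μ(2/r − 1/a) = 3.986×10¹⁴ × (2.970×10⁻⁷ − 8.976×10⁻⁸) = 8.262×10⁷ m²/s².
v = 9089 m/s = 9.089 km/s.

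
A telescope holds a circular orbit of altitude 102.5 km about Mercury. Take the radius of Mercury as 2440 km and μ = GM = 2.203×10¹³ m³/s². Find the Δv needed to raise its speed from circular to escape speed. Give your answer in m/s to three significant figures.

r = 2440 + 102.5 = 2542.5 km = 2.5425×10⁶ m.
Circular speed v_c = √(μ/r) = 2944 m/s.
Escape speed v_esc = √(2μ/r) = √2 × v_c = 4163 m/s.
Δv = v_esc − v_c = 1219 m/s.

Δv ≈ 1220 m/s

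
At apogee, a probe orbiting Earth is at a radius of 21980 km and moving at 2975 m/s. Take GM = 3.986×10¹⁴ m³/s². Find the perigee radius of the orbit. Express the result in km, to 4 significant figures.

perigee radius ≈ 7095 km

r_a = 2.198×10⁷ m.
Specific energy ε = v²/2 − μ/r = -1.371×10⁷ J/kg, so a = −μ/(2ε) = 1.454×10⁷ m.
The apsides satisfy r_p + r_a = 2a, so the perigee radius is 2a − r_a = 7.095×10⁶ m = 7095.0 km.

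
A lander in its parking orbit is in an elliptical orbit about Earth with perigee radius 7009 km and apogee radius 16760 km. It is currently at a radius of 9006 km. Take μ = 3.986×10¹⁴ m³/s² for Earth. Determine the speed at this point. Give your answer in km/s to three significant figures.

Semi-major axis a = (r_p + r_a)/2 = 11884 km = 1.188×10⁷ m.
Vis-viva: v² = μ(2/r − 1/a) = 3.986×10¹⁴ × (2.221×10⁻⁷ − 8.414×10⁻⁸) = 5.498×10⁷ m²/s².
v = 7415 m/s = 7.415 km/s.

v ≈ 7.41 km/s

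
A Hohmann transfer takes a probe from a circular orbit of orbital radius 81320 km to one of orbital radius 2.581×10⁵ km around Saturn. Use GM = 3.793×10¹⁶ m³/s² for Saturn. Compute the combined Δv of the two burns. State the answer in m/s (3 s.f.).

Δv_total ≈ 8770 m/s

r₁ = 81320 km = 8.132×10⁷ m.
r₂ = 2.581×10⁵ km = 2.581×10⁸ m.
Transfer ellipse a_t = (r₁ + r₂)/2 = 1.697×10⁸ m.
At r₁: circular v_c1 = √(μ/r₁) = 21600 m/s; transfer-perikrone v_p = √[μ(2/r₁ − 1/a_t)] = 26630 m/s.
Δv₁ = v_p − v_c1 = 5037 m/s.
At r₂: circular v_c2 = √(μ/r₂) = 12120 m/s; transfer-apokrone v_a = √[μ(2/r₂ − 1/a_t)] = 8392 m/s.
Δv₂ = v_c2 − v_a = 3731 m/s.
Total Δv = Δv₁ + Δv₂ = 8768 m/s.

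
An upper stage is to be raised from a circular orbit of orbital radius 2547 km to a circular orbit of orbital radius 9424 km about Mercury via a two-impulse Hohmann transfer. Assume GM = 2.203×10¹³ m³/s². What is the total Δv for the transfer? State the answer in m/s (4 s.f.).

Δv_total ≈ 1281 m/s

r₁ = 2547 km = 2.547×10⁶ m.
r₂ = 9424 km = 9.424×10⁶ m.
Transfer ellipse a_t = (r₁ + r₂)/2 = 5.986×10⁶ m.
At r₁: circular v_c1 = √(μ/r₁) = 2941 m/s; transfer-periherm v_p = √[μ(2/r₁ − 1/a_t)] = 3690 m/s.
Δv₁ = v_p − v_c1 = 749.3 m/s.
At r₂: circular v_c2 = √(μ/r₂) = 1529 m/s; transfer-apoherm v_a = √[μ(2/r₂ − 1/a_t)] = 997.4 m/s.
Δv₂ = v_c2 − v_a = 531.6 m/s.
Total Δv = Δv₁ + Δv₂ = 1281 m/s.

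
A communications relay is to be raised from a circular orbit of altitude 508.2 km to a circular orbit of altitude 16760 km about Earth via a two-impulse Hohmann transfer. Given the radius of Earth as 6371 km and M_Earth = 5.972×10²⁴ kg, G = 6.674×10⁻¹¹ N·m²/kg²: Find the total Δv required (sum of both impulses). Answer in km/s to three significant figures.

μ = GM = 6.674×10⁻¹¹ × 5.972×10²⁴ = 3.986×10¹⁴ m³/s².
r₁ = 6371 + 508.2 = 6879.2 km = 6.8792×10⁶ m.
r₂ = 6371 + 16760 = 23131 km = 2.3131×10⁷ m.
Transfer ellipse a_t = (r₁ + r₂)/2 = 1.501×10⁷ m.
At r₁: circular v_c1 = √(μ/r₁) = 7612 m/s; transfer-perigee v_p = √[μ(2/r₁ − 1/a_t)] = 9451 m/s.
Δv₁ = v_p − v_c1 = 1839 m/s.
At r₂: circular v_c2 = √(μ/r₂) = 4151 m/s; transfer-apogee v_a = √[μ(2/r₂ − 1/a_t)] = 2811 m/s.
Δv₂ = v_c2 − v_a = 1340 m/s.
Total Δv = Δv₁ + Δv₂ = 3179 m/s = 3.179 km/s.

Δv_total ≈ 3.18 km/s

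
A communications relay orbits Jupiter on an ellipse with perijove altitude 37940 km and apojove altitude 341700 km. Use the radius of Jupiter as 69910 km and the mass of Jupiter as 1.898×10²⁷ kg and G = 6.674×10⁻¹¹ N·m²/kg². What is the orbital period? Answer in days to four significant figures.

T ≈ 0.8553 days

μ = GM = 6.674×10⁻¹¹ × 1.898×10²⁷ = 1.267×10¹⁷ m³/s².
r_p = 69910 + 37940 = 107850 km = 1.0785×10⁸ m.
r_a = 69910 + 341700 = 411610 km = 4.1161×10⁸ m.
Semi-major axis a = (r_p + r_a)/2 = (1.0785×10⁵ + 4.1161×10⁵)/2 = 2.5973×10⁵ km = 2.597×10⁸ m.
By Kepler's third law T = 2π√(a³/μ) = 2π × 1.176×10⁴ = 7.390×10⁴ s.
= 0.8553 days.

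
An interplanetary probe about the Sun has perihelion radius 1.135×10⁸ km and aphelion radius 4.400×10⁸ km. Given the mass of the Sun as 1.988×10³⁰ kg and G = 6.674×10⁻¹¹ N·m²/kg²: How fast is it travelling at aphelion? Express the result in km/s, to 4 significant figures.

v ≈ 11.12 km/s

μ = GM = 6.674×10⁻¹¹ × 1.988×10³⁰ = 1.327×10²⁰ m³/s².
Semi-major axis a = (r_p + r_a)/2 = 2.7675×10⁸ km = 2.768×10¹¹ m.
Vis-viva: v² = μ(2/r − 1/a) = 1.327×10²⁰ × (4.545×10⁻¹² − 3.613×10⁻¹²) = 1.237×10⁸ m²/s².
v = 11120 m/s = 11.12 km/s.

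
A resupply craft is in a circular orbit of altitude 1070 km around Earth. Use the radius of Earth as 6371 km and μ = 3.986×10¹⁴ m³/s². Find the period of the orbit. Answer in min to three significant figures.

T ≈ 106 min

r = 6371 + 1070 = 7441.0 km = 7.4410×10⁶ m.
Kepler's third law: T = 2π√(r³/μ) = 2π√((7.441×10⁶)³ / 3.986×10¹⁴).
r³/μ = 1.034×10⁶ s², so T = 2π × 1.017×10³ = 6.388×10³ s.
Converting: 6.388×10³ s ÷ 60.00 = 106.5 min.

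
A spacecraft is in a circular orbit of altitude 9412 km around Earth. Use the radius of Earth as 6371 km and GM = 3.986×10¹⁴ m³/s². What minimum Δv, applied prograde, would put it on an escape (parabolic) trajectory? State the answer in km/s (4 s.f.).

r = 6371 + 9412 = 15783 km = 1.5783×10⁷ m.
Circular speed v_c = √(μ/r) = 5025 m/s.
Escape speed v_esc = √(2μ/r) = √2 × v_c = 7107 m/s.
Δv = v_esc − v_c = 2082 m/s = 2.082 km/s.

Δv ≈ 2.082 km/s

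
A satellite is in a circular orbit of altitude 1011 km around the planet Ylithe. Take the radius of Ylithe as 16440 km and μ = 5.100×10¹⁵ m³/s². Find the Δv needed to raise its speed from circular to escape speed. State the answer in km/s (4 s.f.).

Δv ≈ 7.081 km/s

r = 16440 + 1011 = 17451 km = 1.7451×10⁷ m.
Circular speed v_c = √(μ/r) = 17100 m/s.
Escape speed v_esc = √(2μ/r) = √2 × v_c = 24180 m/s.
Δv = v_esc − v_c = 7081 m/s = 7.081 km/s.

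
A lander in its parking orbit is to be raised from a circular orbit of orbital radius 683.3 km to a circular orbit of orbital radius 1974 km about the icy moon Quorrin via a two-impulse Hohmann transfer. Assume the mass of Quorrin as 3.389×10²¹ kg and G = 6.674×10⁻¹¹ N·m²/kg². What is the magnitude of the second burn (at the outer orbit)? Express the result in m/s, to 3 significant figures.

Δv ≈ 95.7 m/s

μ = GM = 6.674×10⁻¹¹ × 3.389×10²¹ = 2.262×10¹¹ m³/s².
r₁ = 683.3 km = 6.833×10⁵ m.
r₂ = 1974 km = 1.974×10⁶ m.
Transfer ellipse a_t = (r₁ + r₂)/2 = 1.329×10⁶ m.
At r₁: circular v_c1 = √(μ/r₁) = 575.3 m/s; transfer-periapsis v_p = √[μ(2/r₁ − 1/a_t)] = 701.3 m/s.
At r₂: circular v_c2 = √(μ/r₂) = 338.5 m/s; transfer-apoapsis v_a = √[μ(2/r₂ − 1/a_t)] = 242.7 m/s.
Δv₂ = v_c2 − v_a = 95.75 m/s.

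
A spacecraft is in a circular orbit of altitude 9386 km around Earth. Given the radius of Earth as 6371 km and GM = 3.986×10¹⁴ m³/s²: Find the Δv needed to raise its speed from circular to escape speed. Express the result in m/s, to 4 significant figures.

Δv ≈ 2083 m/s

r = 6371 + 9386 = 15757 km = 1.5757×10⁷ m.
Circular speed v_c = √(μ/r) = 5030 m/s.
Escape speed v_esc = √(2μ/r) = √2 × v_c = 7113 m/s.
Δv = v_esc − v_c = 2083 m/s.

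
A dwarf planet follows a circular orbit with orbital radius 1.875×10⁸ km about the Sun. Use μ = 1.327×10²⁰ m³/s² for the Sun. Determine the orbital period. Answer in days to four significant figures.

r = 1.875×10⁸ km = 1.875×10¹¹ m.
Kepler's third law: T = 2π√(r³/μ) = 2π√((1.875×10¹¹)³ / 1.327×10²⁰).
r³/μ = 4.967×10¹³ s², so T = 2π × 7.048×10⁶ = 4.428×10⁷ s.
Converting: 4.428×10⁷ s ÷ 86400 = 512.5 days.

T ≈ 512.5 days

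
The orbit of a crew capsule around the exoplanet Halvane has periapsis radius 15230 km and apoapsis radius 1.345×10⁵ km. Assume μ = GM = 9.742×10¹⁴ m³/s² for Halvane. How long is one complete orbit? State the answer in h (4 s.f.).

Semi-major axis a = (r_p + r_a)/2 = (15230 + 1.3450×10⁵)/2 = 74865 km = 7.486×10⁷ m.
By Kepler's third law T = 2π√(a³/μ) = 2π × 2.075×10⁴ = 1.304×10⁵ s.
= 36.22 h.

T ≈ 36.22 h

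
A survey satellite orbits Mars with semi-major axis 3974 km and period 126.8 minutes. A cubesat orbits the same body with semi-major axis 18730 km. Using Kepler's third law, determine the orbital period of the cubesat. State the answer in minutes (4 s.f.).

T₂ ≈ 1297 minutes

Kepler's third law: T² ∝ a³, so T₂ = T₁ (a₂/a₁)^(3/2).
a₂/a₁ = 4.713, (a₂/a₁)^(3/2) = 10.23.
T₂ = 126.8 × 10.23 = 1297 minutes.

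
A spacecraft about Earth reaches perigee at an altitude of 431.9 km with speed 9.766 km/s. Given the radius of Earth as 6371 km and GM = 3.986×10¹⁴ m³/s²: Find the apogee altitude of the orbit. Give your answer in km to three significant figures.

apogee altitude ≈ 23400 km

r_p = 6371 + 431.9 = 6802.9 km = 6.803×10⁶ m.
Specific energy ε = v²/2 − μ/r = -1.091×10⁷ J/kg, so a = −μ/(2ε) = 1.828×10⁷ m.
The apsides satisfy r_p + r_a = 2a, so the apogee radius is 2a − r_p = 2.975×10⁷ m = 29748 km.
Apogee altitude = 29748 − 6371 = 23377 km.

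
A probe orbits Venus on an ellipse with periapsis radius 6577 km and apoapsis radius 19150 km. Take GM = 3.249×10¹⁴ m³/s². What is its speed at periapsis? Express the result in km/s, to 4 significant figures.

Semi-major axis a = (r_p + r_a)/2 = 12864 km = 1.286×10⁷ m.
Vis-viva: v² = μ(2/r − 1/a) = 3.249×10¹⁴ × (3.041×10⁻⁷ − 7.774×10⁻⁸) = 7.354×10⁷ m²/s².
v = 8576 m/s = 8.576 km/s.

v ≈ 8.576 km/s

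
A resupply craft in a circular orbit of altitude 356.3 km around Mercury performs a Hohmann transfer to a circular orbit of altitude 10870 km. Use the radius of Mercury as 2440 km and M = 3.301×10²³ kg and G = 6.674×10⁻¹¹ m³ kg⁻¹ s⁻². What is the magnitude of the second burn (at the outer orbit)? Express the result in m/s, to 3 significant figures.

Δv ≈ 528 m/s

μ = GM = 6.674×10⁻¹¹ × 3.301×10²³ = 2.203×10¹³ m³/s².
r₁ = 2440 + 356.3 = 2796.3 km = 2.7963×10⁶ m.
r₂ = 2440 + 10870 = 13310 km = 1.3310×10⁷ m.
Transfer ellipse a_t = (r₁ + r₂)/2 = 8.053×10⁶ m.
At r₁: circular v_c1 = √(μ/r₁) = 2807 m/s; transfer-periherm v_p = √[μ(2/r₁ − 1/a_t)] = 3609 m/s.
At r₂: circular v_c2 = √(μ/r₂) = 1287 m/s; transfer-apoherm v_a = √[μ(2/r₂ − 1/a_t)] = 758.1 m/s.
Δv₂ = v_c2 − v_a = 528.4 m/s.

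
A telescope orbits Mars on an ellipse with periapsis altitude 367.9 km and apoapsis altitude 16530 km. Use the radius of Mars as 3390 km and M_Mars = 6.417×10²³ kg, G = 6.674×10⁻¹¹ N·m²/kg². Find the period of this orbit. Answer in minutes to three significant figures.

μ = GM = 6.674×10⁻¹¹ × 6.417×10²³ = 4.283×10¹³ m³/s².
r_p = 3390 + 367.9 = 3757.9 km = 3.7579×10⁶ m.
r_a = 3390 + 16530 = 19920 km = 1.9920×10⁷ m.
Semi-major axis a = (r_p + r_a)/2 = (3757.9 + 19920)/2 = 11839 km = 1.184×10⁷ m.
By Kepler's third law T = 2π√(a³/μ) = 2π × 6.225×10³ = 3.911×10⁴ s.
= 651.8 minutes.

T ≈ 652 minutes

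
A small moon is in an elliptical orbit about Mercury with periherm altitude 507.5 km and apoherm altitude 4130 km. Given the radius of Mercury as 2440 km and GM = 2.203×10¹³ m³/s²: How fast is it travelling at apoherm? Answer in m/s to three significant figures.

r_p = 2440 + 507.5 = 2947.5 km = 2.9475×10⁶ m.
r_a = 2440 + 4130 = 6570.0 km = 6.5700×10⁶ m.
Semi-major axis a = (r_p + r_a)/2 = 4758.8 km = 4.759×10⁶ m.
Vis-viva: v² = μ(2/r − 1/a) = 2.203×10¹³ × (3.044×10⁻⁷ − 2.101×10⁻⁷) = 2.077×10⁶ m²/s².
v = 1441 m/s.

v ≈ 1440 m/s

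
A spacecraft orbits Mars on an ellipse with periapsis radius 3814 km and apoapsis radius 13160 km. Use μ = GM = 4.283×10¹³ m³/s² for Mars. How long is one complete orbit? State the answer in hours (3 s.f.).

Semi-major axis a = (r_p + r_a)/2 = (3814.0 + 13160)/2 = 8487.0 km = 8.487×10⁶ m.
By Kepler's third law T = 2π√(a³/μ) = 2π × 3.778×10³ = 2.374×10⁴ s.
= 6.594 hours.

T ≈ 6.59 hours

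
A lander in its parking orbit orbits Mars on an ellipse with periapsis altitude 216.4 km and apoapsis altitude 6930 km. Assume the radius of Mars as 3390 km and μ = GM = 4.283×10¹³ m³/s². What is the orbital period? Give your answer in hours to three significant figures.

T ≈ 4.90 hours

r_p = 3390 + 216.4 = 3606.4 km = 3.6064×10⁶ m.
r_a = 3390 + 6930 = 10320 km = 1.0320×10⁷ m.
Semi-major axis a = (r_p + r_a)/2 = (3606.4 + 10320)/2 = 6963.2 km = 6.963×10⁶ m.
By Kepler's third law T = 2π√(a³/μ) = 2π × 2.808×10³ = 1.764×10⁴ s.
= 4.900 hours.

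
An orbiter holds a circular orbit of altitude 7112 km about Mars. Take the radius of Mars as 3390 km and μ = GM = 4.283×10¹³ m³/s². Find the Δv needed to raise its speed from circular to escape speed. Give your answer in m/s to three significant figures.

Δv ≈ 836 m/s

r = 3390 + 7112 = 10502 km = 1.0502×10⁷ m.
Circular speed v_c = √(μ/r) = 2019 m/s.
Escape speed v_esc = √(2μ/r) = √2 × v_c = 2856 m/s.
Δv = v_esc − v_c = 836.5 m/s.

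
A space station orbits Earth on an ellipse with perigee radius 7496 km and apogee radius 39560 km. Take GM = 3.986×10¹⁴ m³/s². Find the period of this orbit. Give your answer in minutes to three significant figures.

T ≈ 599 minutes

Semi-major axis a = (r_p + r_a)/2 = (7496.0 + 39560)/2 = 23528 km = 2.353×10⁷ m.
By Kepler's third law T = 2π√(a³/μ) = 2π × 5.716×10³ = 3.592×10⁴ s.
= 598.6 minutes.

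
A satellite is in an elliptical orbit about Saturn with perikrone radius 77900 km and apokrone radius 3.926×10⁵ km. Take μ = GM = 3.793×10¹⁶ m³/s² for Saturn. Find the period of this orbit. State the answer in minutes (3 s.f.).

Semi-major axis a = (r_p + r_a)/2 = (77900 + 3.9260×10⁵)/2 = 2.3525×10⁵ km = 2.352×10⁸ m.
By Kepler's third law T = 2π√(a³/μ) = 2π × 1.853×10⁴ = 1.164×10⁵ s.
= 1940 minutes.

T ≈ 1940 minutes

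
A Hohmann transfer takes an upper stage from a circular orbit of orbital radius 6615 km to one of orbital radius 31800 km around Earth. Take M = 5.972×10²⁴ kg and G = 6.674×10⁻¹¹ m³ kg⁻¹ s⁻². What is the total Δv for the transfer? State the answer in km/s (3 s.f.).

Δv_total ≈ 3.69 km/s

μ = GM = 6.674×10⁻¹¹ × 5.972×10²⁴ = 3.986×10¹⁴ m³/s².
r₁ = 6615 km = 6.615×10⁶ m.
r₂ = 31800 km = 3.180×10⁷ m.
Transfer ellipse a_t = (r₁ + r₂)/2 = 1.921×10⁷ m.
At r₁: circular v_c1 = √(μ/r₁) = 7762 m/s; transfer-perigee v_p = √[μ(2/r₁ − 1/a_t)] = 9988 m/s.
Δv₁ = v_p − v_c1 = 2225 m/s.
At r₂: circular v_c2 = √(μ/r₂) = 3540 m/s; transfer-apogee v_a = √[μ(2/r₂ − 1/a_t)] = 2078 m/s.
Δv₂ = v_c2 − v_a = 1463 m/s.
Total Δv = Δv₁ + Δv₂ = 3688 m/s = 3.688 km/s.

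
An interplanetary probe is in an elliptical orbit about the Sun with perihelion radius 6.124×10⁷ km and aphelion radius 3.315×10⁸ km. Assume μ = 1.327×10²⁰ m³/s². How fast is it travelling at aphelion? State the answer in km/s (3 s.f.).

v ≈ 11.2 km/s

Semi-major axis a = (r_p + r_a)/2 = 1.9637×10⁸ km = 1.964×10¹¹ m.
Vis-viva: v² = μ(2/r − 1/a) = 1.327×10²⁰ × (6.033×10⁻¹² − 5.092×10⁻¹²) = 1.248×10⁸ m²/s².
v = 11170 m/s = 11.17 km/s.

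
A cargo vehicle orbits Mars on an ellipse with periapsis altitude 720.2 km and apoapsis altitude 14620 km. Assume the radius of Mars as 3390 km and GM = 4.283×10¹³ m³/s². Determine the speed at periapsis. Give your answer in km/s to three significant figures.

r_p = 3390 + 720.2 = 4110.2 km = 4.1102×10⁶ m.
r_a = 3390 + 14620 = 18010 km = 1.8010×10⁷ m.
Semi-major axis a = (r_p + r_a)/2 = 11060 km = 1.106×10⁷ m.
Vis-viva: v² = μ(2/r − 1/a) = 4.283×10¹³ × (4.866×10⁻⁷ − 9.042×10⁻⁸) = 1.697×10⁷ m²/s².
v = 4119 m/s = 4.119 km/s.

v ≈ 4.12 km/s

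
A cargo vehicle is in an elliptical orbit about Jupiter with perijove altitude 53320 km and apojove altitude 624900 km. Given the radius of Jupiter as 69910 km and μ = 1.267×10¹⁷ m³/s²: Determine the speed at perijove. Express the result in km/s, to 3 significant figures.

r_p = 69910 + 53320 = 123230 km = 1.2323×10⁸ m.
r_a = 69910 + 624900 = 694810 km = 6.9481×10⁸ m.
Semi-major axis a = (r_p + r_a)/2 = 4.0902×10⁵ km = 4.090×10⁸ m.
Vis-viva: v² = μ(2/r − 1/a) = 1.267×10¹⁷ × (1.623×10⁻⁸ − 2.445×10⁻⁹) = 1.747×10⁹ m²/s².
v = 41790 m/s = 41.79 km/s.

v ≈ 41.8 km/s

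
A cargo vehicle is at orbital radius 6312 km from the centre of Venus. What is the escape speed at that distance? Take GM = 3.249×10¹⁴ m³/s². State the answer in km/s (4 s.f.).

v_esc ≈ 10.15 km/s

r = 6312 km = 6.312×10⁶ m.
Escape speed v_esc = √(2μ/r) = √(2 × 3.249×10¹⁴ / 6.312×10⁶) = √(1.029×10⁸) = 10150 m/s.
= 10.15 km/s.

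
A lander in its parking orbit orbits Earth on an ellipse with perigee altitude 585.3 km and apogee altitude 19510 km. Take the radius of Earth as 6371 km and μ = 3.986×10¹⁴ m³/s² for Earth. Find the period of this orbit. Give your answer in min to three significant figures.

r_p = 6371 + 585.3 = 6956.3 km = 6.9563×10⁶ m.
r_a = 6371 + 19510 = 25881 km = 2.5881×10⁷ m.
Semi-major axis a = (r_p + r_a)/2 = (6956.3 + 25881)/2 = 16419 km = 1.642×10⁷ m.
By Kepler's third law T = 2π√(a³/μ) = 2π × 3.332×10³ = 2.094×10⁴ s.
= 349.0 min.

T ≈ 349 min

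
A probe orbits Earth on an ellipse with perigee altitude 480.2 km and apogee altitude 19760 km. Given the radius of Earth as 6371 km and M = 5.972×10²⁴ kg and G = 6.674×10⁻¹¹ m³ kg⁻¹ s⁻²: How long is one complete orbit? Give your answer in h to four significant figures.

μ = GM = 6.674×10⁻¹¹ × 5.972×10²⁴ = 3.986×10¹⁴ m³/s².
r_p = 6371 + 480.2 = 6851.2 km = 6.8512×10⁶ m.
r_a = 6371 + 19760 = 26131 km = 2.6131×10⁷ m.
Semi-major axis a = (r_p + r_a)/2 = (6851.2 + 26131)/2 = 16491 km = 1.649×10⁷ m.
By Kepler's third law T = 2π√(a³/μ) = 2π × 3.354×10³ = 2.108×10⁴ s.
= 5.855 h.

T ≈ 5.855 h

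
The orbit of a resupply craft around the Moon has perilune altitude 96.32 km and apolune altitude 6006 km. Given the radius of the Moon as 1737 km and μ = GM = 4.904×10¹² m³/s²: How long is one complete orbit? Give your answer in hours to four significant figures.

r_p = 1737 + 96.32 = 1833.3 km = 1.8333×10⁶ m.
r_a = 1737 + 6006 = 7743.0 km = 7.7430×10⁶ m.
Semi-major axis a = (r_p + r_a)/2 = (1833.3 + 7743.0)/2 = 4788.2 km = 4.788×10⁶ m.
By Kepler's third law T = 2π√(a³/μ) = 2π × 4.731×10³ = 2.973×10⁴ s.
= 8.258 hours.

T ≈ 8.258 hours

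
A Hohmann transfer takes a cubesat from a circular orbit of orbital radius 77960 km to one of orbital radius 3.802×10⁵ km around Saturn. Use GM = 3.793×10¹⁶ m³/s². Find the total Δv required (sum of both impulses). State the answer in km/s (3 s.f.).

r₁ = 77960 km = 7.796×10⁷ m.
r₂ = 3.802×10⁵ km = 3.802×10⁸ m.
Transfer ellipse a_t = (r₁ + r₂)/2 = 2.291×10⁸ m.
At r₁: circular v_c1 = √(μ/r₁) = 22060 m/s; transfer-perikrone v_p = √[μ(2/r₁ − 1/a_t)] = 28420 m/s.
Δv₁ = v_p − v_c1 = 6359 m/s.
At r₂: circular v_c2 = √(μ/r₂) = 9988 m/s; transfer-apokrone v_a = √[μ(2/r₂ − 1/a_t)] = 5827 m/s.
Δv₂ = v_c2 − v_a = 4161 m/s.
Total Δv = Δv₁ + Δv₂ = 10520 m/s = 10.52 km/s.

Δv_total ≈ 10.5 km/s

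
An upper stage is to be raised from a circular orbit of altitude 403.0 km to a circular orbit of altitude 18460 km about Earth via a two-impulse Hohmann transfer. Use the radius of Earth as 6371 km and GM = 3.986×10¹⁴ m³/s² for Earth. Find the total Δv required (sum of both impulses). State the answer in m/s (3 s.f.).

Δv_total ≈ 3330 m/s

r₁ = 6371 + 403.0 = 6774.0 km = 6.7740×10⁶ m.
r₂ = 6371 + 18460 = 24831 km = 2.4831×10⁷ m.
Transfer ellipse a_t = (r₁ + r₂)/2 = 1.580×10⁷ m.
At r₁: circular v_c1 = √(μ/r₁) = 7671 m/s; transfer-perigee v_p = √[μ(2/r₁ − 1/a_t)] = 9616 m/s.
Δv₁ = v_p − v_c1 = 1945 m/s.
At r₂: circular v_c2 = √(μ/r₂) = 4007 m/s; transfer-apogee v_a = √[μ(2/r₂ − 1/a_t)] = 2623 m/s.
Δv₂ = v_c2 − v_a = 1383 m/s.
Total Δv = Δv₁ + Δv₂ = 3328 m/s.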